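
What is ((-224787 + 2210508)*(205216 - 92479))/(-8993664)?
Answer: -117885323/4736 ≈ -24891.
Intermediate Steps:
((-224787 + 2210508)*(205216 - 92479))/(-8993664) = (1985721*112737)*(-1/8993664) = 223864228377*(-1/8993664) = -117885323/4736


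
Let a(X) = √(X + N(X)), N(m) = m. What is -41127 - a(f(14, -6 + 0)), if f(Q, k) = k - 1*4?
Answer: -41127 - 2*I*√5 ≈ -41127.0 - 4.4721*I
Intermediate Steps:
f(Q, k) = -4 + k (f(Q, k) = k - 4 = -4 + k)
a(X) = √2*√X (a(X) = √(X + X) = √(2*X) = √2*√X)
-41127 - a(f(14, -6 + 0)) = -41127 - √2*√(-4 + (-6 + 0)) = -41127 - √2*√(-4 - 6) = -41127 - √2*√(-10) = -41127 - √2*I*√10 = -41127 - 2*I*√5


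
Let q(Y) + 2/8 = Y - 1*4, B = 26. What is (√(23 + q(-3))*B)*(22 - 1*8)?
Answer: 546*√7 ≈ 1444.6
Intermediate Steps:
q(Y) = -17/4 + Y (q(Y) = -¼ + (Y - 1*4) = -¼ + (Y - 4) = -¼ + (-4 + Y) = -17/4 + Y)
(√(23 + q(-3))*B)*(22 - 1*8) = (√(23 + (-17/4 - 3))*26)*(22 - 1*8) = (√(23 - 29/4)*26)*(22 - 8) = (√(63/4)*26)*14 = ((3*√7/2)*26)*14 = (39*√7)*14 = 546*√7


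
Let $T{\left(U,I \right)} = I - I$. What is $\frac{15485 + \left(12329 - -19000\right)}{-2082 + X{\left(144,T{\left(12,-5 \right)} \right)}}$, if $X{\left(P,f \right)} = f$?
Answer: $- \frac{23407}{1041} \approx -22.485$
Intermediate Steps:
$T{\left(U,I \right)} = 0$
$\frac{15485 + \left(12329 - -19000\right)}{-2082 + X{\left(144,T{\left(12,-5 \right)} \right)}} = \frac{15485 + \left(12329 - -19000\right)}{-2082 + 0} = \frac{15485 + \left(12329 + 19000\right)}{-2082} = \left(15485 + 31329\right) \left(- \frac{1}{2082}\right) = 46814 \left(- \frac{1}{2082}\right) = - \frac{23407}{1041}$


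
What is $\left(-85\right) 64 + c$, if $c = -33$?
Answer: $-5473$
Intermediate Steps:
$\left(-85\right) 64 + c = \left(-85\right) 64 - 33 = -5440 - 33 = -5473$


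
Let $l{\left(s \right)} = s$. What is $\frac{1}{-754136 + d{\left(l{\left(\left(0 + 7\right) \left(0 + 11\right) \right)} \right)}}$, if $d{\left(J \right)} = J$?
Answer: $- \frac{1}{754059} \approx -1.3262 \cdot 10^{-6}$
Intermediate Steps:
$\frac{1}{-754136 + d{\left(l{\left(\left(0 + 7\right) \left(0 + 11\right) \right)} \right)}} = \frac{1}{-754136 + \left(0 + 7\right) \left(0 + 11\right)} = \frac{1}{-754136 + 7 \cdot 11} = \frac{1}{-754136 + 77} = \frac{1}{-754059} = - \frac{1}{754059}$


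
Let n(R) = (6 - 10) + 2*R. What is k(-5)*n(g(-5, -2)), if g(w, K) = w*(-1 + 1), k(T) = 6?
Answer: -24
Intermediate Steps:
g(w, K) = 0 (g(w, K) = w*0 = 0)
n(R) = -4 + 2*R
k(-5)*n(g(-5, -2)) = 6*(-4 + 2*0) = 6*(-4 + 0) = 6*(-4) = -24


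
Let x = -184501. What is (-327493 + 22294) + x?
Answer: -489700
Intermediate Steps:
(-327493 + 22294) + x = (-327493 + 22294) - 184501 = -305199 - 184501 = -489700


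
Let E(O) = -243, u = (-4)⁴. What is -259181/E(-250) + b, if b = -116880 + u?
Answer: -28080451/243 ≈ -1.1556e+5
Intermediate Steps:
u = 256
b = -116624 (b = -116880 + 256 = -116624)
-259181/E(-250) + b = -259181/(-243) - 116624 = -259181*(-1/243) - 116624 = 259181/243 - 116624 = -28080451/243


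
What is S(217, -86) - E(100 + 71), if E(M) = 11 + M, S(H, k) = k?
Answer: -268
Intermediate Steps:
S(217, -86) - E(100 + 71) = -86 - (11 + (100 + 71)) = -86 - (11 + 171) = -86 - 1*182 = -86 - 182 = -268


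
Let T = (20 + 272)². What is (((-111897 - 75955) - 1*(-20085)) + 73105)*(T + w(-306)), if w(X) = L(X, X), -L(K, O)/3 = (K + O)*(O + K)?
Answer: 98293991616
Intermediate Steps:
L(K, O) = -3*(K + O)² (L(K, O) = -3*(K + O)*(O + K) = -3*(K + O)*(K + O) = -3*(K + O)²)
w(X) = -12*X² (w(X) = -3*(X + X)² = -3*4*X² = -12*X²)
T = 85264 (T = 292² = 85264)
(((-111897 - 75955) - 1*(-20085)) + 73105)*(T + w(-306)) = (((-111897 - 75955) - 1*(-20085)) + 73105)*(85264 - 12*(-306)²) = ((-187852 + 20085) + 73105)*(85264 - 12*93636) = (-167767 + 73105)*(85264 - 1123632) = -94662*(-1038368) = 98293991616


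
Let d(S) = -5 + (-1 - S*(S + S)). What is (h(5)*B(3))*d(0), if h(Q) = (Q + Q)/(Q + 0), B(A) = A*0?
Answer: 0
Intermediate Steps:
B(A) = 0
d(S) = -6 - 2*S² (d(S) = -5 + (-1 - S*2*S) = -5 + (-1 - 2*S²) = -6 - 2*S²)
h(Q) = 2 (h(Q) = (2*Q)/Q = 2)
(h(5)*B(3))*d(0) = (2*0)*(-6 - 2*0²) = 0*(-6 - 2*0) = 0*(-6 + 0) = 0*(-6) = 0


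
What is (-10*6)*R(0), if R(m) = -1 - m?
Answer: 60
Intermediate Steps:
(-10*6)*R(0) = (-10*6)*(-1 - 1*0) = -60*(-1 + 0) = -60*(-1) = 60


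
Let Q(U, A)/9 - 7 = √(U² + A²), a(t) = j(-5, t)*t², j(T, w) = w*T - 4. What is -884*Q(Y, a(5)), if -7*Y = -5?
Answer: -55692 - 39780*√1030226/7 ≈ -5.8238e+6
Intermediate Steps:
Y = 5/7 (Y = -⅐*(-5) = 5/7 ≈ 0.71429)
j(T, w) = -4 + T*w (j(T, w) = T*w - 4 = -4 + T*w)
a(t) = t²*(-4 - 5*t) (a(t) = (-4 - 5*t)*t² = t²*(-4 - 5*t))
Q(U, A) = 63 + 9*√(A² + U²) (Q(U, A) = 63 + 9*√(U² + A²) = 63 + 9*√(A² + U²))
-884*Q(Y, a(5)) = -884*(63 + 9*√((5²*(-4 - 5*5))² + (5/7)²)) = -884*(63 + 9*√((25*(-4 - 25))² + 25/49)) = -884*(63 + 9*√((25*(-29))² + 25/49)) = -884*(63 + 9*√((-725)² + 25/49)) = -884*(63 + 9*√(525625 + 25/49)) = -884*(63 + 9*√(25755650/49)) = -884*(63 + 9*(5*√1030226/7)) = -884*(63 + 45*√1030226/7) = -55692 - 39780*√1030226/7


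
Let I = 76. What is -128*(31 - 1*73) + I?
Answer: 5452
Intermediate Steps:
-128*(31 - 1*73) + I = -128*(31 - 1*73) + 76 = -128*(31 - 73) + 76 = -128*(-42) + 76 = 5376 + 76 = 5452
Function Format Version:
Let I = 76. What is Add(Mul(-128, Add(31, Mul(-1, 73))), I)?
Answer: 5452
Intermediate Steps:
Add(Mul(-128, Add(31, Mul(-1, 73))), I) = Add(Mul(-128, Add(31, Mul(-1, 73))), 76) = Add(Mul(-128, Add(31, -73)), 76) = Add(Mul(-128, -42), 76) = Add(5376, 76) = 5452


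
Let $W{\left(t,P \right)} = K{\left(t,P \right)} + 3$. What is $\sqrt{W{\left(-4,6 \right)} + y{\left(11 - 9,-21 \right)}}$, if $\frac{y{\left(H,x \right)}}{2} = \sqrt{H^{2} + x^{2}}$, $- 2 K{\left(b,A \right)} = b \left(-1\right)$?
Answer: $\sqrt{1 + 2 \sqrt{445}} \approx 6.5719$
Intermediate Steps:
$K{\left(b,A \right)} = \frac{b}{2}$ ($K{\left(b,A \right)} = - \frac{b \left(-1\right)}{2} = - \frac{\left(-1\right) b}{2} = \frac{b}{2}$)
$W{\left(t,P \right)} = 3 + \frac{t}{2}$ ($W{\left(t,P \right)} = \frac{t}{2} + 3 = 3 + \frac{t}{2}$)
$y{\left(H,x \right)} = 2 \sqrt{H^{2} + x^{2}}$
$\sqrt{W{\left(-4,6 \right)} + y{\left(11 - 9,-21 \right)}} = \sqrt{\left(3 + \frac{1}{2} \left(-4\right)\right) + 2 \sqrt{\left(11 - 9\right)^{2} + \left(-21\right)^{2}}} = \sqrt{\left(3 - 2\right) + 2 \sqrt{\left(11 - 9\right)^{2} + 441}} = \sqrt{1 + 2 \sqrt{2^{2} + 441}} = \sqrt{1 + 2 \sqrt{4 + 441}} = \sqrt{1 + 2 \sqrt{445}}$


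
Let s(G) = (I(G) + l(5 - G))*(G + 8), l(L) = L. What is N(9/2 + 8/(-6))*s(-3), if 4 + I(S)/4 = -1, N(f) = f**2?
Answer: -1805/3 ≈ -601.67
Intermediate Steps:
I(S) = -20 (I(S) = -16 + 4*(-1) = -16 - 4 = -20)
s(G) = (-15 - G)*(8 + G) (s(G) = (-20 + (5 - G))*(G + 8) = (-15 - G)*(8 + G))
N(9/2 + 8/(-6))*s(-3) = (9/2 + 8/(-6))**2*(-120 - 1*(-3)**2 - 23*(-3)) = (9*(1/2) + 8*(-1/6))**2*(-120 - 1*9 + 69) = (9/2 - 4/3)**2*(-120 - 9 + 69) = (19/6)**2*(-60) = (361/36)*(-60) = -1805/3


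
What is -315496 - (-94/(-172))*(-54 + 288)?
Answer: -13571827/43 ≈ -3.1562e+5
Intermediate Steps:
-315496 - (-94/(-172))*(-54 + 288) = -315496 - (-94*(-1/172))*234 = -315496 - 47*234/86 = -315496 - 1*5499/43 = -315496 - 5499/43 = -13571827/43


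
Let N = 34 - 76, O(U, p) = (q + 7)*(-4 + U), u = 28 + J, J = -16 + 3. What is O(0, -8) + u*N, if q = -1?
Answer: -654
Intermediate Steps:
J = -13
u = 15 (u = 28 - 13 = 15)
O(U, p) = -24 + 6*U (O(U, p) = (-1 + 7)*(-4 + U) = 6*(-4 + U) = -24 + 6*U)
N = -42
O(0, -8) + u*N = (-24 + 6*0) + 15*(-42) = (-24 + 0) - 630 = -24 - 630 = -654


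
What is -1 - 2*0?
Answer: -1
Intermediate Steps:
-1 - 2*0 = -1 - 1*0 = -1 + 0 = -1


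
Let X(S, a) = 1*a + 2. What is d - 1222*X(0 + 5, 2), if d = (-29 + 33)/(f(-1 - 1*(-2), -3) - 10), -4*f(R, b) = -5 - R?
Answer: -83104/17 ≈ -4888.5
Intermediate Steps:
X(S, a) = 2 + a (X(S, a) = a + 2 = 2 + a)
f(R, b) = 5/4 + R/4 (f(R, b) = -(-5 - R)/4 = 5/4 + R/4)
d = -8/17 (d = (-29 + 33)/((5/4 + (-1 - 1*(-2))/4) - 10) = 4/((5/4 + (-1 + 2)/4) - 10) = 4/((5/4 + (1/4)*1) - 10) = 4/((5/4 + 1/4) - 10) = 4/(3/2 - 10) = 4/(-17/2) = 4*(-2/17) = -8/17 ≈ -0.47059)
d - 1222*X(0 + 5, 2) = -8/17 - 1222*(2 + 2) = -8/17 - 1222*4 = -8/17 - 94*52 = -8/17 - 4888 = -83104/17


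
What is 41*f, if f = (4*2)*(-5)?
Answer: -1640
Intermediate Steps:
f = -40 (f = 8*(-5) = -40)
41*f = 41*(-40) = -1640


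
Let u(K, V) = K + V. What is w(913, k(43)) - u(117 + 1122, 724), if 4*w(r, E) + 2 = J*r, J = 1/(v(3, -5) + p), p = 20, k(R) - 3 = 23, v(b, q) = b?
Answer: -179729/92 ≈ -1953.6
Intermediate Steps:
k(R) = 26 (k(R) = 3 + 23 = 26)
J = 1/23 (J = 1/(3 + 20) = 1/23 ≈ 0.043478)
w(r, E) = -½ + r/92 (w(r, E) = -½ + (r/23)/4 = -½ + r/92)
w(913, k(43)) - u(117 + 1122, 724) = (-½ + (1/92)*913) - ((117 + 1122) + 724) = (-½ + 913/92) - (1239 + 724) = 867/92 - 1*1963 = 867/92 - 1963 = -179729/92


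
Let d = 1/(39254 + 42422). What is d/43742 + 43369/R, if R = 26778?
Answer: 77471597150113/47834499945288 ≈ 1.6196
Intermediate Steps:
d = 1/81676 ≈ 1.2244e-5
d/43742 + 43369/R = (1/81676)/43742 + 43369/26778 = (1/81676)*(1/43742) + 43369*(1/26778) = 1/3572671592 + 43369/26778 = 77471597150113/47834499945288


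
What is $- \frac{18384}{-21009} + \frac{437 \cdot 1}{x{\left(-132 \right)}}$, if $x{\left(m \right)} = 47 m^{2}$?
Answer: $\frac{106839385}{122020272} \approx 0.87559$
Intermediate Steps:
$- \frac{18384}{-21009} + \frac{437 \cdot 1}{x{\left(-132 \right)}} = - \frac{18384}{-21009} + \frac{437 \cdot 1}{47 \left(-132\right)^{2}} = \left(-18384\right) \left(- \frac{1}{21009}\right) + \frac{437}{47 \cdot 17424} = \frac{6128}{7003} + \frac{437}{818928} = \frac{106839385}{122020272}$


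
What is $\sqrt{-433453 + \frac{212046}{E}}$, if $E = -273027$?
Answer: $\frac{3 i \sqrt{398904528535759}}{91009} \approx 658.37 i$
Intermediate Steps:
$\sqrt{-433453 + \frac{212046}{E}} = \sqrt{-433453 + \frac{212046}{-273027}} = \sqrt{-433453 + 212046 \left(- \frac{1}{273027}\right)} = \sqrt{-433453 - \frac{70682}{91009}} = \sqrt{- \frac{39448194759}{91009}} = \frac{3 i \sqrt{398904528535759}}{91009}$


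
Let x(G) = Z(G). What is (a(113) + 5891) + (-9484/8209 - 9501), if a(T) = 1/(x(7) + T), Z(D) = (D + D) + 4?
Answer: -3883352385/1075379 ≈ -3611.1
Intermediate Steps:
Z(D) = 4 + 2*D (Z(D) = 2*D + 4 = 4 + 2*D)
x(G) = 4 + 2*G
a(T) = 1/(18 + T) (a(T) = 1/((4 + 2*7) + T) = 1/((4 + 14) + T) = 1/(18 + T))
(a(113) + 5891) + (-9484/8209 - 9501) = (1/(18 + 113) + 5891) + (-9484/8209 - 9501) = (1/131 + 5891) + (-9484*1/8209 - 9501) = (1/131 + 5891) + (-9484/8209 - 9501) = 771722/131 - 78003193/8209 = -3883352385/1075379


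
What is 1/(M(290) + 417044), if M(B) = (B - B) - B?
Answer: 1/416754 ≈ 2.3995e-6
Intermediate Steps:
M(B) = -B (M(B) = 0 - B = -B)
1/(M(290) + 417044) = 1/(-1*290 + 417044) = 1/(-290 + 417044) = 1/416754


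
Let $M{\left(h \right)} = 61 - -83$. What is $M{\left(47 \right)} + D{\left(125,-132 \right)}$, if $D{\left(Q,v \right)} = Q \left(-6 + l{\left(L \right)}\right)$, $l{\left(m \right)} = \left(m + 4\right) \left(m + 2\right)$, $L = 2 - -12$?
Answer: $35394$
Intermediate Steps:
$L = 14$ ($L = 2 + 12 = 14$)
$l{\left(m \right)} = \left(2 + m\right) \left(4 + m\right)$ ($l{\left(m \right)} = \left(4 + m\right) \left(2 + m\right) = \left(2 + m\right) \left(4 + m\right)$)
$M{\left(h \right)} = 144$ ($M{\left(h \right)} = 61 + 83 = 144$)
$D{\left(Q,v \right)} = 282 Q$ ($D{\left(Q,v \right)} = Q \left(-6 + \left(8 + 14^{2} + 6 \cdot 14\right)\right) = Q \left(-6 + \left(8 + 196 + 84\right)\right) = Q \left(-6 + 288\right) = Q 282 = 282 Q$)
$M{\left(47 \right)} + D{\left(125,-132 \right)} = 144 + 282 \cdot 125 = 144 + 35250 = 35394$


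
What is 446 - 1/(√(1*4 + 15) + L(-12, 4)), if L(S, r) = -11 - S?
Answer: 8029/18 - √19/18 ≈ 445.81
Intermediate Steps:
446 - 1/(√(1*4 + 15) + L(-12, 4)) = 446 - 1/(√(1*4 + 15) + (-11 - 1*(-12))) = 446 - 1/(√(4 + 15) + (-11 + 12)) = 446 - 1/(√19 + 1) = 446 - 1/(1 + √19)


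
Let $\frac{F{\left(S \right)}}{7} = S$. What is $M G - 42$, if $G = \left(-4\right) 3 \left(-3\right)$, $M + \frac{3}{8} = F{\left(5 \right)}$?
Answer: $\frac{2409}{2} \approx 1204.5$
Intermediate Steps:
$F{\left(S \right)} = 7 S$
$M = \frac{277}{8}$ ($M = - \frac{3}{8} + 7 \cdot 5 = - \frac{3}{8} + 35 = \frac{277}{8} \approx 34.625$)
$G = 36$ ($G = \left(-12\right) \left(-3\right) = 36$)
$M G - 42 = \frac{277}{8} \cdot 36 - 42 = \frac{2493}{2} - 42 = \frac{2409}{2}$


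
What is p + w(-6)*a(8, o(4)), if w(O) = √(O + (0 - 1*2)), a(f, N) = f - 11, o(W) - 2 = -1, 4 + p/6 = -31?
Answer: -210 - 6*I*√2 ≈ -210.0 - 8.4853*I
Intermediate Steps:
p = -210 (p = -24 + 6*(-31) = -24 - 186 = -210)
o(W) = 1 (o(W) = 2 - 1 = 1)
a(f, N) = -11 + f
w(O) = √(-2 + O) (w(O) = √(O + (0 - 2)) = √(O - 2) = √(-2 + O))
p + w(-6)*a(8, o(4)) = -210 + √(-2 - 6)*(-11 + 8) = -210 + √(-8)*(-3) = -210 + (2*I*√2)*(-3) = -210 - 6*I*√2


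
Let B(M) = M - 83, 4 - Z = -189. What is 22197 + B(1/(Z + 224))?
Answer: 9221539/417 ≈ 22114.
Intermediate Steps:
Z = 193 (Z = 4 - 1*(-189) = 4 + 189 = 193)
B(M) = -83 + M
22197 + B(1/(Z + 224)) = 22197 + (-83 + 1/(193 + 224)) = 22197 + (-83 + 1/417) = 22197 - 34610/417 = 9221539/417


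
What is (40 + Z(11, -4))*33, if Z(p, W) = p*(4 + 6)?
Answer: 4950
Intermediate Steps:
Z(p, W) = 10*p (Z(p, W) = p*10 = 10*p)
(40 + Z(11, -4))*33 = (40 + 10*11)*33 = (40 + 110)*33 = 150*33 = 4950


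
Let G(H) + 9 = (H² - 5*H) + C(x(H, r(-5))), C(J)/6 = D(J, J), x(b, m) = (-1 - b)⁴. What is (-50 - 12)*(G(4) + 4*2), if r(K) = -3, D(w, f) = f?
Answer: -232190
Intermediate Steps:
C(J) = 6*J
G(H) = -9 + H² - 5*H + 6*(1 + H)⁴ (G(H) = -9 + ((H² - 5*H) + 6*(1 + H)⁴) = -9 + (H² - 5*H + 6*(1 + H)⁴) = -9 + H² - 5*H + 6*(1 + H)⁴)
(-50 - 12)*(G(4) + 4*2) = (-50 - 12)*((-9 + 4² - 5*4 + 6*(1 + 4)⁴) + 4*2) = -62*((-9 + 16 - 20 + 6*5⁴) + 8) = -62*((-9 + 16 - 20 + 6*625) + 8) = -62*((-9 + 16 - 20 + 3750) + 8) = -62*(3737 + 8) = -62*3745 = -232190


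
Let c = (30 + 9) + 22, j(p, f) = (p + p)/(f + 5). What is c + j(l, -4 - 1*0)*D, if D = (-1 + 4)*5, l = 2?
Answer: 121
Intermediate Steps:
j(p, f) = 2*p/(5 + f) (j(p, f) = (2*p)/(5 + f) = 2*p/(5 + f))
c = 61 (c = 39 + 22 = 61)
D = 15 (D = 3*5 = 15)
c + j(l, -4 - 1*0)*D = 61 + (2*2/(5 + (-4 - 1*0)))*15 = 61 + (2*2/(5 + (-4 + 0)))*15 = 61 + (2*2/(5 - 4))*15 = 61 + (2*2/1)*15 = 61 + (2*2*1)*15 = 61 + 4*15 = 61 + 60 = 121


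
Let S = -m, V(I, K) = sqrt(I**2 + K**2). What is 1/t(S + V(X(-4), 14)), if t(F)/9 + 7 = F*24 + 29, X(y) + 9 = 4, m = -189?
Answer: 2279/92916306 - 2*sqrt(221)/15486051 ≈ 2.2608e-5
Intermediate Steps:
X(y) = -5 (X(y) = -9 + 4 = -5)
S = 189 (S = -1*(-189) = 189)
t(F) = 198 + 216*F (t(F) = -63 + 9*(F*24 + 29) = -63 + 9*(24*F + 29) = -63 + 9*(29 + 24*F) = -63 + (261 + 216*F) = 198 + 216*F)
1/t(S + V(X(-4), 14)) = 1/(198 + 216*(189 + sqrt((-5)**2 + 14**2))) = 1/(198 + 216*(189 + sqrt(25 + 196))) = 1/(198 + 216*(189 + sqrt(221))) = 1/(198 + (40824 + 216*sqrt(221))) = 1/(41022 + 216*sqrt(221))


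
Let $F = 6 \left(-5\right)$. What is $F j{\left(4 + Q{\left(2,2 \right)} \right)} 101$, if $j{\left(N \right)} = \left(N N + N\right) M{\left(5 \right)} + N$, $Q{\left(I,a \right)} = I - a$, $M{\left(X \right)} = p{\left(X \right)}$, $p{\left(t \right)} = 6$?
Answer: $-375720$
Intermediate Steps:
$F = -30$
$M{\left(X \right)} = 6$
$j{\left(N \right)} = 6 N^{2} + 7 N$ ($j{\left(N \right)} = \left(N N + N\right) 6 + N = \left(N^{2} + N\right) 6 + N = \left(N + N^{2}\right) 6 + N = \left(6 N + 6 N^{2}\right) + N = 6 N^{2} + 7 N$)
$F j{\left(4 + Q{\left(2,2 \right)} \right)} 101 = - 30 \left(4 + \left(2 - 2\right)\right) \left(7 + 6 \left(4 + \left(2 - 2\right)\right)\right) 101 = - 30 \left(4 + 0\right) \left(7 + 6 \left(4 + 0\right)\right) 101 = - 30 \cdot 4 \left(7 + 6 \cdot 4\right) 101 = - 30 \cdot 4 \left(7 + 24\right) 101 = - 30 \cdot 4 \cdot 31 \cdot 101 = \left(-30\right) 124 \cdot 101 = \left(-3720\right) 101 = -375720$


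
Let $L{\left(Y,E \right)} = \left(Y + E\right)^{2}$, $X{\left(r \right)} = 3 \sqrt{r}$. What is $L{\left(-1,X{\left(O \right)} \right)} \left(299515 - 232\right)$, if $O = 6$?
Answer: $16460565 - 1795698 \sqrt{6} \approx 1.2062 \cdot 10^{7}$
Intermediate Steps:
$L{\left(Y,E \right)} = \left(E + Y\right)^{2}$
$L{\left(-1,X{\left(O \right)} \right)} \left(299515 - 232\right) = \left(3 \sqrt{6} - 1\right)^{2} \left(299515 - 232\right) = \left(-1 + 3 \sqrt{6}\right)^{2} \left(299515 - 232\right) = \left(-1 + 3 \sqrt{6}\right)^{2} \cdot 299283 = 299283 \left(-1 + 3 \sqrt{6}\right)^{2}$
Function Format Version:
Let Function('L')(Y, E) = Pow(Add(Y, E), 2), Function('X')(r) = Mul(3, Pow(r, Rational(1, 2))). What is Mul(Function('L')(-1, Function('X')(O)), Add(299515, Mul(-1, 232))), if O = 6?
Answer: Add(16460565, Mul(-1795698, Pow(6, Rational(1, 2)))) ≈ 1.2062e+7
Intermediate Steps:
Function('L')(Y, E) = Pow(Add(E, Y), 2)
Mul(Function('L')(-1, Function('X')(O)), Add(299515, Mul(-1, 232))) = Mul(Pow(Add(Mul(3, Pow(6, Rational(1, 2))), -1), 2), Add(299515, Mul(-1, 232))) = Mul(Pow(Add(-1, Mul(3, Pow(6, Rational(1, 2)))), 2), Add(299515, -232)) = Mul(Pow(Add(-1, Mul(3, Pow(6, Rational(1, 2)))), 2), 299283) = Mul(299283, Pow(Add(-1, Mul(3, Pow(6, Rational(1, 2)))), 2))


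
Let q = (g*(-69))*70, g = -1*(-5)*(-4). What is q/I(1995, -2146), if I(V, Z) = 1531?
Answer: 96600/1531 ≈ 63.096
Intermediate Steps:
g = -20 (g = 5*(-4) = -20)
q = 96600 (q = -20*(-69)*70 = 1380*70 = 96600)
q/I(1995, -2146) = 96600/1531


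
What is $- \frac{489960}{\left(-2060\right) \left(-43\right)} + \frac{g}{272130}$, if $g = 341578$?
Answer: $- \frac{2576895889}{602631885} \approx -4.2761$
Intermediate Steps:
$- \frac{489960}{\left(-2060\right) \left(-43\right)} + \frac{g}{272130} = - \frac{489960}{\left(-2060\right) \left(-43\right)} + \frac{341578}{272130} = - \frac{489960}{88580} + 341578 \cdot \frac{1}{272130} = \left(-489960\right) \frac{1}{88580} + \frac{170789}{136065} = - \frac{24498}{4429} + \frac{170789}{136065} = - \frac{2576895889}{602631885}$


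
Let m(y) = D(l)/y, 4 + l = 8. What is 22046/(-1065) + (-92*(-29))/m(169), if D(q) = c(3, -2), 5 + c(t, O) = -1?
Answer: -80055376/1065 ≈ -75169.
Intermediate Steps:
l = 4 (l = -4 + 8 = 4)
c(t, O) = -6 (c(t, O) = -5 - 1 = -6)
D(q) = -6
m(y) = -6/y
22046/(-1065) + (-92*(-29))/m(169) = 22046/(-1065) + (-92*(-29))/((-6/169)) = 22046*(-1/1065) + 2668/((-6*1/169)) = -22046/1065 + 2668/(-6/169) = -22046/1065 + 2668*(-169/6) = -22046/1065 - 225446/3 = -80055376/1065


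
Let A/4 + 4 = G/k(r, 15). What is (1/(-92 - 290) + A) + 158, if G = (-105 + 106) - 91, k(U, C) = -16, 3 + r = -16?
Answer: 31419/191 ≈ 164.50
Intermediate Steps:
r = -19 (r = -3 - 16 = -19)
G = -90 (G = 1 - 91 = -90)
A = 13/2 (A = -16 + 4*(-90/(-16)) = -16 + 4*(-90*(-1/16)) = -16 + 4*(45/8) = -16 + 45/2 = 13/2 ≈ 6.5000)
(1/(-92 - 290) + A) + 158 = (1/(-92 - 290) + 13/2) + 158 = (1/(-382) + 13/2) + 158 = (-1/382 + 13/2) + 158 = 1241/191 + 158 = 31419/191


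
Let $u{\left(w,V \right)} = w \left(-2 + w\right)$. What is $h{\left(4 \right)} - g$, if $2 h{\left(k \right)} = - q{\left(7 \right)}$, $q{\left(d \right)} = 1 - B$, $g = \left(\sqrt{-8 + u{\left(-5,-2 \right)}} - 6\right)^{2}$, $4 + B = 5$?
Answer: $-63 + 36 \sqrt{3} \approx -0.64617$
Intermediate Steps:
$B = 1$ ($B = -4 + 5 = 1$)
$g = \left(-6 + 3 \sqrt{3}\right)^{2}$ ($g = \left(\sqrt{-8 - 5 \left(-2 - 5\right)} - 6\right)^{2} = \left(\sqrt{-8 - -35} - 6\right)^{2} = \left(\sqrt{-8 + 35} - 6\right)^{2} = \left(\sqrt{27} - 6\right)^{2} = \left(3 \sqrt{3} - 6\right)^{2} = \left(-6 + 3 \sqrt{3}\right)^{2} \approx 0.64617$)
$q{\left(d \right)} = 0$ ($q{\left(d \right)} = 1 - 1 = 0$)
$h{\left(k \right)} = 0$ ($h{\left(k \right)} = \frac{\left(-1\right) 0}{2} = \frac{1}{2} \cdot 0 = 0$)
$h{\left(4 \right)} - g = 0 - \left(63 - 36 \sqrt{3}\right) = -63 + 36 \sqrt{3}$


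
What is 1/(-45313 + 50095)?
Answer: 1/4782 ≈ 0.00020912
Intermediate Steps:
1/(-45313 + 50095) = 1/4782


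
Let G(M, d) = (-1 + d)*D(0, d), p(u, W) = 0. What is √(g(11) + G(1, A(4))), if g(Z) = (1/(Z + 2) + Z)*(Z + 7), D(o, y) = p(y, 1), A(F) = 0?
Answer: 36*√26/13 ≈ 14.120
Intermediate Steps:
D(o, y) = 0
G(M, d) = 0 (G(M, d) = (-1 + d)*0 = 0)
g(Z) = (7 + Z)*(Z + 1/(2 + Z)) (g(Z) = (1/(2 + Z) + Z)*(7 + Z) = (Z + 1/(2 + Z))*(7 + Z) = (7 + Z)*(Z + 1/(2 + Z)))
√(g(11) + G(1, A(4))) = √((7 + 11³ + 9*11² + 15*11)/(2 + 11) + 0) = √((7 + 1331 + 9*121 + 165)/13 + 0) = √((7 + 1331 + 1089 + 165)/13 + 0) = √((1/13)*2592 + 0) = √(2592/13 + 0) = √(2592/13) = 36*√26/13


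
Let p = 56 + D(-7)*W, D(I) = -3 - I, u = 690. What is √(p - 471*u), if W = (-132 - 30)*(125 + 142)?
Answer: 5*I*√19918 ≈ 705.66*I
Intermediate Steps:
W = -43254 (W = -162*267 = -43254)
p = -172960 (p = 56 + (-3 - 1*(-7))*(-43254) = 56 + (-3 + 7)*(-43254) = 56 + 4*(-43254) = 56 - 173016 = -172960)
√(p - 471*u) = √(-172960 - 471*690) = √(-172960 - 324990) = √(-497950) = 5*I*√19918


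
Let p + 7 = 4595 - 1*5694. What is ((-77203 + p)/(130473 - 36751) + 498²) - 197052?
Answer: 4775245035/93722 ≈ 50951.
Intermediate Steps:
p = -1106 (p = -7 + (4595 - 1*5694) = -7 + (4595 - 5694) = -7 - 1099 = -1106)
((-77203 + p)/(130473 - 36751) + 498²) - 197052 = ((-77203 - 1106)/(130473 - 36751) + 498²) - 197052 = (-78309/93722 + 248004) - 197052 = 23243352579/93722 - 197052 = 4775245035/93722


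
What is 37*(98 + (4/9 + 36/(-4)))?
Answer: 29785/9 ≈ 3309.4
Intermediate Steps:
37*(98 + (4/9 + 36/(-4))) = 37*(98 + (4*(⅑) + 36*(-¼))) = 37*(98 + (4/9 - 9)) = 37*(98 - 77/9) = 37*(805/9) = 29785/9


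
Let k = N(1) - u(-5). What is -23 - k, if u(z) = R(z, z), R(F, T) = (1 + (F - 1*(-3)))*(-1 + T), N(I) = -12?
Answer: -5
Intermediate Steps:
R(F, T) = (-1 + T)*(4 + F) (R(F, T) = (1 + (F + 3))*(-1 + T) = (1 + (3 + F))*(-1 + T) = (4 + F)*(-1 + T) = (-1 + T)*(4 + F))
u(z) = -4 + z**2 + 3*z (u(z) = -4 - z + 4*z + z*z = -4 - z + 4*z + z**2 = -4 + z**2 + 3*z)
k = -18 (k = -12 - (-4 + (-5)**2 + 3*(-5)) = -12 - (-4 + 25 - 15) = -12 - 1*6 = -12 - 6 = -18)
-23 - k = -23 - 1*(-18) = -23 + 18 = -5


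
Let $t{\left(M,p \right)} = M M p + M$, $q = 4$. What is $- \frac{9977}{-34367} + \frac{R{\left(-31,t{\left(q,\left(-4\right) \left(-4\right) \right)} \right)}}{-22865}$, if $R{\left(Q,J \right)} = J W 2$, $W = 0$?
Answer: $\frac{9977}{34367} \approx 0.29031$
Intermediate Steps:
$t{\left(M,p \right)} = M + p M^{2}$ ($t{\left(M,p \right)} = M^{2} p + M = p M^{2} + M = M + p M^{2}$)
$R{\left(Q,J \right)} = 0$ ($R{\left(Q,J \right)} = J 0 \cdot 2 = 0 \cdot 2 = 0$)
$- \frac{9977}{-34367} + \frac{R{\left(-31,t{\left(q,\left(-4\right) \left(-4\right) \right)} \right)}}{-22865} = - \frac{9977}{-34367} + \frac{0}{-22865} = \left(-9977\right) \left(- \frac{1}{34367}\right) + 0 \left(- \frac{1}{22865}\right) = \frac{9977}{34367} + 0 = \frac{9977}{34367}$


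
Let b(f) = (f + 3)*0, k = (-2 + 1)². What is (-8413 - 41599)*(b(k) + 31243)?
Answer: -1562524916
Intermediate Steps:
k = 1 (k = (-1)² = 1)
b(f) = 0 (b(f) = (3 + f)*0 = 0)
(-8413 - 41599)*(b(k) + 31243) = (-8413 - 41599)*(0 + 31243) = -50012*31243 = -1562524916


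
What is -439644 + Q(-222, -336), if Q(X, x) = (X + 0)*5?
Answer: -440754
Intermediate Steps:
Q(X, x) = 5*X (Q(X, x) = X*5 = 5*X)
-439644 + Q(-222, -336) = -439644 + 5*(-222) = -439644 - 1110 = -440754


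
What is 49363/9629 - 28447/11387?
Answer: 288180318/109645423 ≈ 2.6283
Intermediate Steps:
49363/9629 - 28447/11387 = 288180318/109645423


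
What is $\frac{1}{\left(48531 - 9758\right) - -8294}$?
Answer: $\frac{1}{47067} \approx 2.1246 \cdot 10^{-5}$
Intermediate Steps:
$\frac{1}{\left(48531 - 9758\right) - -8294} = \frac{1}{\left(48531 - 9758\right) + \left(-20158 + 28452\right)} = \frac{1}{38773 + 8294} = \frac{1}{47067}$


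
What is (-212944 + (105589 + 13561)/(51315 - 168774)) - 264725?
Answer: -56106642221/117459 ≈ -4.7767e+5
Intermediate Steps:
(-212944 + (105589 + 13561)/(51315 - 168774)) - 264725 = (-212944 + 119150/(-117459)) - 264725 = (-212944 + 119150*(-1/117459)) - 264725 = (-212944 - 119150/117459) - 264725 = -25012308446/117459 - 264725 = -56106642221/117459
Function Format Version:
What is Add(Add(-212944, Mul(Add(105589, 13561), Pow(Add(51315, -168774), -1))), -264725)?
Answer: Rational(-56106642221, 117459) ≈ -4.7767e+5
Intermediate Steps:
Add(Add(-212944, Mul(Add(105589, 13561), Pow(Add(51315, -168774), -1))), -264725) = Add(Add(-212944, Mul(119150, Pow(-117459, -1))), -264725) = Add(Add(-212944, Mul(119150, Rational(-1, 117459))), -264725) = Add(Add(-212944, Rational(-119150, 117459)), -264725) = Add(Rational(-25012308446, 117459), -264725) = Rational(-56106642221, 117459)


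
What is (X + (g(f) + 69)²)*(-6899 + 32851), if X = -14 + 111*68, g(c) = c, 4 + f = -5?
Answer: 288949568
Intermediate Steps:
f = -9 (f = -4 - 5 = -9)
X = 7534 (X = -14 + 7548 = 7534)
(X + (g(f) + 69)²)*(-6899 + 32851) = (7534 + (-9 + 69)²)*(-6899 + 32851) = (7534 + 60²)*25952 = (7534 + 3600)*25952 = 11134*25952 = 288949568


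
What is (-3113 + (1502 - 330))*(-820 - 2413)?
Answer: 6275253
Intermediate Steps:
(-3113 + (1502 - 330))*(-820 - 2413) = (-3113 + 1172)*(-3233) = -1941*(-3233) = 6275253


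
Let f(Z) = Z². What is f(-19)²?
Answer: 130321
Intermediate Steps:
f(-19)² = ((-19)²)² = 361² = 130321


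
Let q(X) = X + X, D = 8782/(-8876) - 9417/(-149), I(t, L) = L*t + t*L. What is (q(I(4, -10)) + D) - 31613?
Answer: -20969139139/661262 ≈ -31711.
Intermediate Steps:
I(t, L) = 2*L*t (I(t, L) = L*t + L*t = 2*L*t)
D = 41138387/661262 (D = 8782*(-1/8876) - 9417*(-1/149) = -4391/4438 + 9417/149 = 41138387/661262 ≈ 62.212)
q(X) = 2*X
(q(I(4, -10)) + D) - 31613 = (2*(2*(-10)*4) + 41138387/661262) - 31613 = (2*(-80) + 41138387/661262) - 31613 = (-160 + 41138387/661262) - 31613 = -64663533/661262 - 31613 = -20969139139/661262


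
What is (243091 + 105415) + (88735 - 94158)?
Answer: 343083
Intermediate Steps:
(243091 + 105415) + (88735 - 94158) = 348506 - 5423 = 343083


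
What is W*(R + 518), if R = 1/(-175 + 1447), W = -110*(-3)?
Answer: 36239335/212 ≈ 1.7094e+5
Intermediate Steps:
W = 330 (W = -11*(-30) = 330)
R = 1/1272 ≈ 0.00078616
W*(R + 518) = 330*(1/1272 + 518) = 330*(658897/1272) = 36239335/212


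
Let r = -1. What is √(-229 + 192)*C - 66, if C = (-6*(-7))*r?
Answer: -66 - 42*I*√37 ≈ -66.0 - 255.48*I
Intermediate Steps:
C = -42 (C = -6*(-7)*(-1) = 42*(-1) = -42)
√(-229 + 192)*C - 66 = √(-229 + 192)*(-42) - 66 = √(-37)*(-42) - 66 = (I*√37)*(-42) - 66 = -42*I*√37 - 66 = -66 - 42*I*√37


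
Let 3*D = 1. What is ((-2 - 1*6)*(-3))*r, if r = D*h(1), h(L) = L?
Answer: 8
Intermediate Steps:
D = 1/3 (D = (1/3)*1 = 1/3 ≈ 0.33333)
r = 1/3 (r = (1/3)*1 = 1/3 ≈ 0.33333)
((-2 - 1*6)*(-3))*r = ((-2 - 1*6)*(-3))*(1/3) = ((-2 - 6)*(-3))*(1/3) = -8*(-3)*(1/3) = 24*(1/3) = 8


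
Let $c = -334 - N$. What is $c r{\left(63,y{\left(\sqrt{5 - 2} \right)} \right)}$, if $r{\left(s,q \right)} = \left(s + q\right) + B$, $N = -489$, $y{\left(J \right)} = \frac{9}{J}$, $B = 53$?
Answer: $17980 + 465 \sqrt{3} \approx 18785.0$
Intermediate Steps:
$c = 155$ ($c = -334 - -489 = -334 + 489 = 155$)
$r{\left(s,q \right)} = 53 + q + s$ ($r{\left(s,q \right)} = \left(s + q\right) + 53 = \left(q + s\right) + 53 = 53 + q + s$)
$c r{\left(63,y{\left(\sqrt{5 - 2} \right)} \right)} = 155 \left(53 + \frac{9}{\sqrt{5 - 2}} + 63\right) = 155 \left(53 + \frac{9}{\sqrt{3}} + 63\right) = 155 \left(53 + 9 \frac{\sqrt{3}}{3} + 63\right) = 155 \left(53 + 3 \sqrt{3} + 63\right) = 155 \left(116 + 3 \sqrt{3}\right) = 17980 + 465 \sqrt{3}$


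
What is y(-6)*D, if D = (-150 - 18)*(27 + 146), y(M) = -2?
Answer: 58128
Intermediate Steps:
D = -29064 (D = -168*173 = -29064)
y(-6)*D = -2*(-29064) = 58128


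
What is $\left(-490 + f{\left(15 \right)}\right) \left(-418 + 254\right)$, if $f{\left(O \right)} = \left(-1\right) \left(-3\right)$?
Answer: $79868$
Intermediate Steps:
$f{\left(O \right)} = 3$
$\left(-490 + f{\left(15 \right)}\right) \left(-418 + 254\right) = \left(-490 + 3\right) \left(-418 + 254\right) = \left(-487\right) \left(-164\right) = 79868$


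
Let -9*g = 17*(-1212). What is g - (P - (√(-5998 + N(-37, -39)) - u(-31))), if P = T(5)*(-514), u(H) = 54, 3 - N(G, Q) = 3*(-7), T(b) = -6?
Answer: -2546/3 + I*√5974 ≈ -848.67 + 77.292*I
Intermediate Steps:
N(G, Q) = 24 (N(G, Q) = 3 - 3*(-7) = 3 - 1*(-21) = 3 + 21 = 24)
P = 3084 (P = -6*(-514) = 3084)
g = 6868/3 (g = -17*(-1212)/9 = -⅑*(-20604) = 6868/3 ≈ 2289.3)
g - (P - (√(-5998 + N(-37, -39)) - u(-31))) = 6868/3 - (3084 - (√(-5998 + 24) - 1*54)) = 6868/3 - (3084 - (√(-5974) - 54)) = 6868/3 - (3084 - (I*√5974 - 54)) = 6868/3 - (3084 - (-54 + I*√5974)) = 6868/3 - (3084 + (54 - I*√5974)) = 6868/3 - (3138 - I*√5974) = 6868/3 + (-3138 + I*√5974) = -2546/3 + I*√5974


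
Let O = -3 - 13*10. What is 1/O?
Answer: -1/133 ≈ -0.0075188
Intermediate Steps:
O = -133 (O = -3 - 130 = -133)
1/O = 1/(-133) = -1/133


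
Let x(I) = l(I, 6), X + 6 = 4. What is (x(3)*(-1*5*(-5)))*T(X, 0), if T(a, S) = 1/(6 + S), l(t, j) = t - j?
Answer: -25/2 ≈ -12.500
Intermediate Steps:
X = -2 (X = -6 + 4 = -2)
x(I) = -6 + I (x(I) = I - 1*6 = I - 6 = -6 + I)
(x(3)*(-1*5*(-5)))*T(X, 0) = ((-6 + 3)*(-1*5*(-5)))/(6 + 0) = -(-15)*(-5)/6 = -3*25*(⅙) = -75*⅙ = -25/2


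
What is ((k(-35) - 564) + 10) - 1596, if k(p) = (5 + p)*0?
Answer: -2150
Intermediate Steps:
k(p) = 0
((k(-35) - 564) + 10) - 1596 = ((0 - 564) + 10) - 1596 = (-564 + 10) - 1596 = -554 - 1596 = -2150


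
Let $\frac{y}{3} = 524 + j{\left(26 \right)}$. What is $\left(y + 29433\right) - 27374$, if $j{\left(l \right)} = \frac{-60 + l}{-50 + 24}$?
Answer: $\frac{47254}{13} \approx 3634.9$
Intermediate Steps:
$j{\left(l \right)} = \frac{30}{13} - \frac{l}{26}$ ($j{\left(l \right)} = \frac{-60 + l}{-26} = \left(-60 + l\right) \left(- \frac{1}{26}\right) = \frac{30}{13} - \frac{l}{26}$)
$y = \frac{20487}{13}$ ($y = 3 \left(524 + \left(\frac{30}{13} - 1\right)\right) = 3 \left(524 + \frac{17}{13}\right) = 3 \cdot \frac{6829}{13} = \frac{20487}{13} \approx 1575.9$)
$\left(y + 29433\right) - 27374 = \left(\frac{20487}{13} + 29433\right) - 27374 = \frac{403116}{13} - 27374 = \frac{47254}{13}$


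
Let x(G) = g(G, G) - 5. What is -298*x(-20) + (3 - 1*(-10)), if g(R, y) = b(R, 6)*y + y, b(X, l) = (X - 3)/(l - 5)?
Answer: -129617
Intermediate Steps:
b(X, l) = (-3 + X)/(-5 + l)
g(R, y) = y + y*(-3 + R) (g(R, y) = ((-3 + R)/(-5 + 6))*y + y = ((-3 + R)/1)*y + y = (1*(-3 + R))*y + y = (-3 + R)*y + y = y*(-3 + R) + y = y + y*(-3 + R))
x(G) = -5 + G*(-2 + G) (x(G) = G*(-2 + G) - 5 = -5 + G*(-2 + G))
-298*x(-20) + (3 - 1*(-10)) = -298*(-5 - 20*(-2 - 20)) + (3 - 1*(-10)) = -298*(-5 - 20*(-22)) + (3 + 10) = -298*(-5 + 440) + 13 = -298*435 + 13 = -129630 + 13 = -129617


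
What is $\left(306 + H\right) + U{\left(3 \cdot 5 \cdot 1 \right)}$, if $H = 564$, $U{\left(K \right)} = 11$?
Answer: $881$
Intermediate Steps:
$\left(306 + H\right) + U{\left(3 \cdot 5 \cdot 1 \right)} = \left(306 + 564\right) + 11 = 870 + 11 = 881$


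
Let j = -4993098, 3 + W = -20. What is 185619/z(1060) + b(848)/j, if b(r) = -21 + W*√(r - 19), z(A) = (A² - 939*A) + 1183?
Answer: 308938858655/215440528138 + 23*√829/4993098 ≈ 1.4341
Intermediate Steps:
W = -23 (W = -3 - 20 = -23)
z(A) = 1183 + A² - 939*A
b(r) = -21 - 23*√(-19 + r) (b(r) = -21 - 23*√(r - 19) = -21 - 23*√(-19 + r))
185619/z(1060) + b(848)/j = 185619/(1183 + 1060² - 939*1060) + (-21 - 23*√(-19 + 848))/(-4993098) = 185619/(1183 + 1123600 - 995340) + (-21 - 23*√829)*(-1/4993098) = 185619/129443 + (7/1664366 + 23*√829/4993098) = 308938858655/215440528138 + 23*√829/4993098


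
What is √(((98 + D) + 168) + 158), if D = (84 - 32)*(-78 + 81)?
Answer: 2*√145 ≈ 24.083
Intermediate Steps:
D = 156 (D = 52*3 = 156)
√(((98 + D) + 168) + 158) = √(((98 + 156) + 168) + 158) = √((254 + 168) + 158) = √(422 + 158) = √580 = 2*√145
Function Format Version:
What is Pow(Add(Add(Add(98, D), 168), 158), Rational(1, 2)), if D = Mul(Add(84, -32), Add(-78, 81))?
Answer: Mul(2, Pow(145, Rational(1, 2))) ≈ 24.083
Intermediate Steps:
D = 156 (D = Mul(52, 3) = 156)
Pow(Add(Add(Add(98, D), 168), 158), Rational(1, 2)) = Pow(Add(Add(Add(98, 156), 168), 158), Rational(1, 2)) = Pow(Add(Add(254, 168), 158), Rational(1, 2)) = Pow(Add(422, 158), Rational(1, 2)) = Pow(580, Rational(1, 2)) = Mul(2, Pow(145, Rational(1, 2)))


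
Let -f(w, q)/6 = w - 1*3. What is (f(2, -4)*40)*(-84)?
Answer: -20160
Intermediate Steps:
f(w, q) = 18 - 6*w (f(w, q) = -6*(w - 1*3) = -6*(w - 3) = -6*(-3 + w) = 18 - 6*w)
(f(2, -4)*40)*(-84) = ((18 - 6*2)*40)*(-84) = ((18 - 12)*40)*(-84) = (6*40)*(-84) = 240*(-84) = -20160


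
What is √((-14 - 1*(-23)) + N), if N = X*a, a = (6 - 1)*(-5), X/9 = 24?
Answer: 3*I*√599 ≈ 73.423*I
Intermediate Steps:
X = 216 (X = 9*24 = 216)
a = -25 (a = 5*(-5) = -25)
N = -5400 (N = 216*(-25) = -5400)
√((-14 - 1*(-23)) + N) = √((-14 - 1*(-23)) - 5400) = √((-14 + 23) - 5400) = √(9 - 5400) = √(-5391) = 3*I*√599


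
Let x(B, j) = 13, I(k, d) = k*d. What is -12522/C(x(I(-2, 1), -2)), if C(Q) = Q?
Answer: -12522/13 ≈ -963.23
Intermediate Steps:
I(k, d) = d*k
-12522/C(x(I(-2, 1), -2)) = -12522/13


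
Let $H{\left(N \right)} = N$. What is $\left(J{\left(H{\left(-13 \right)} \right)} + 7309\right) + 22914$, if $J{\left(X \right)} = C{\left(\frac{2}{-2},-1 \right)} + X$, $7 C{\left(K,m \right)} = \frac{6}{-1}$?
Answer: $\frac{211464}{7} \approx 30209.0$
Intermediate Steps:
$C{\left(K,m \right)} = - \frac{6}{7}$ ($C{\left(K,m \right)} = \frac{6 \frac{1}{-1}}{7} = \frac{6 \left(-1\right)}{7} = \frac{1}{7} \left(-6\right) = - \frac{6}{7}$)
$J{\left(X \right)} = - \frac{6}{7} + X$
$\left(J{\left(H{\left(-13 \right)} \right)} + 7309\right) + 22914 = \left(\left(- \frac{6}{7} - 13\right) + 7309\right) + 22914 = \left(- \frac{97}{7} + 7309\right) + 22914 = \frac{51066}{7} + 22914 = \frac{211464}{7}$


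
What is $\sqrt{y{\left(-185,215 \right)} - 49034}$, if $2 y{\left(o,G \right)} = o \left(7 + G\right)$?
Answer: $i \sqrt{69569} \approx 263.76 i$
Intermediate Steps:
$y{\left(o,G \right)} = \frac{o \left(7 + G\right)}{2}$
$\sqrt{y{\left(-185,215 \right)} - 49034} = \sqrt{\frac{1}{2} \left(-185\right) \left(7 + 215\right) - 49034} = \sqrt{\frac{1}{2} \left(-185\right) 222 - 49034} = \sqrt{-20535 - 49034} = \sqrt{-69569} = i \sqrt{69569}$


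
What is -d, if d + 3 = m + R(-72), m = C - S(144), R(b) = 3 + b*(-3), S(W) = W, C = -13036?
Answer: 12964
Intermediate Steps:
R(b) = 3 - 3*b
m = -13180 (m = -13036 - 1*144 = -13036 - 144 = -13180)
d = -12964 (d = -3 + (-13180 + (3 - 3*(-72))) = -3 + (-13180 + (3 + 216)) = -3 + (-13180 + 219) = -3 - 12961 = -12964)
-d = -1*(-12964) = 12964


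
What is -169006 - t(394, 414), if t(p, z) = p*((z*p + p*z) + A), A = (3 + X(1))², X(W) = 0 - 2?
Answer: -128704808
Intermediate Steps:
X(W) = -2
A = 1 (A = (3 - 2)² = 1² = 1)
t(p, z) = p*(1 + 2*p*z) (t(p, z) = p*((z*p + p*z) + 1) = p*((p*z + p*z) + 1) = p*(2*p*z + 1) = p*(1 + 2*p*z))
-169006 - t(394, 414) = -169006 - 394*(1 + 2*394*414) = -169006 - 394*(1 + 326232) = -169006 - 394*326233 = -169006 - 1*128535802 = -169006 - 128535802 = -128704808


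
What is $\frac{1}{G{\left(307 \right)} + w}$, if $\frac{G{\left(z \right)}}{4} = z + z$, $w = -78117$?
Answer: $- \frac{1}{75661} \approx -1.3217 \cdot 10^{-5}$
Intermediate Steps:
$G{\left(z \right)} = 8 z$ ($G{\left(z \right)} = 4 \left(z + z\right) = 4 \cdot 2 z = 8 z$)
$\frac{1}{G{\left(307 \right)} + w} = \frac{1}{8 \cdot 307 - 78117} = \frac{1}{2456 - 78117} = \frac{1}{-75661} = - \frac{1}{75661}$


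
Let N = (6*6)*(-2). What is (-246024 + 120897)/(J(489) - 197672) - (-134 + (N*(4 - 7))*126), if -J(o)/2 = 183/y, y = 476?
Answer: -1274073214532/47046119 ≈ -27081.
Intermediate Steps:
N = -72 (N = 36*(-2) = -72)
J(o) = -183/238 (J(o) = -366/476 = -2*183/476 = -183/238)
(-246024 + 120897)/(J(489) - 197672) - (-134 + (N*(4 - 7))*126) = (-246024 + 120897)/(-183/238 - 197672) - (-134 - 72*(4 - 7)*126) = -125127/(-47046119/238) - (-134 - 72*(-3)*126) = -125127*(-238/47046119) - (-134 + 216*126) = 29780226/47046119 - (-134 + 27216) = 29780226/47046119 - 1*27082 = 29780226/47046119 - 27082 = -1274073214532/47046119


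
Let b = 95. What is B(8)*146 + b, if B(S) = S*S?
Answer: 9439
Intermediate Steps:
B(S) = S**2
B(8)*146 + b = 8**2*146 + 95 = 64*146 + 95 = 9344 + 95 = 9439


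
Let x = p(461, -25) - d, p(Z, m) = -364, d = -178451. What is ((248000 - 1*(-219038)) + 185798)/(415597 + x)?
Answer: 163209/148421 ≈ 1.0996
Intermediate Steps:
x = 178087 (x = -364 - 1*(-178451) = -364 + 178451 = 178087)
((248000 - 1*(-219038)) + 185798)/(415597 + x) = ((248000 - 1*(-219038)) + 185798)/(415597 + 178087) = ((248000 + 219038) + 185798)/593684 = (467038 + 185798)*(1/593684) = 652836*(1/593684) = 163209/148421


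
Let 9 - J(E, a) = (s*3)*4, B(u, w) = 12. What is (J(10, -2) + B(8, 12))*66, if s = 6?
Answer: -3366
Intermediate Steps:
J(E, a) = -63 (J(E, a) = 9 - 6*3*4 = 9 - 18*4 = 9 - 1*72 = 9 - 72 = -63)
(J(10, -2) + B(8, 12))*66 = (-63 + 12)*66 = -51*66 = -3366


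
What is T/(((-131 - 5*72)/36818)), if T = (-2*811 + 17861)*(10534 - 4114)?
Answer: -3838437762840/491 ≈ -7.8176e+9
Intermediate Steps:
T = 104254380 (T = (-1622 + 17861)*6420 = 16239*6420 = 104254380)
T/(((-131 - 5*72)/36818)) = 104254380/(((-131 - 5*72)/36818)) = 104254380/(((-131 - 360)*(1/36818))) = 104254380/((-491*1/36818)) = 104254380/(-491/36818) = 104254380*(-36818/491) = -3838437762840/491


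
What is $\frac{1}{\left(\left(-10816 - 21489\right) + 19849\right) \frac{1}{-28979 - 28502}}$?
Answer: $\frac{57481}{12456} \approx 4.6147$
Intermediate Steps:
$\frac{1}{\left(\left(-10816 - 21489\right) + 19849\right) \frac{1}{-28979 - 28502}} = \frac{1}{\left(-32305 + 19849\right) \frac{1}{-57481}} = \frac{1}{\left(-12456\right) \left(- \frac{1}{57481}\right)} = \frac{1}{\frac{12456}{57481}} = \frac{57481}{12456}$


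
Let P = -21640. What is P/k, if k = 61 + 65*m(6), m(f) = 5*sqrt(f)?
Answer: 1320040/630029 - 7033000*sqrt(6)/630029 ≈ -25.248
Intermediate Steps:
k = 61 + 325*sqrt(6) (k = 61 + 65*(5*sqrt(6)) = 61 + 325*sqrt(6) ≈ 857.08)
P/k = -21640/(61 + 325*sqrt(6))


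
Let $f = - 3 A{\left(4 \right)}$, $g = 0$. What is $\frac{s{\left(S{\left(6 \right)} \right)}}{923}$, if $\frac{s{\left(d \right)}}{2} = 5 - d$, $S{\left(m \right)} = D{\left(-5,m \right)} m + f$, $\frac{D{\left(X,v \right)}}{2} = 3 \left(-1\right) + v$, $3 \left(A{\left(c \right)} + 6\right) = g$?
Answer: $- \frac{98}{923} \approx -0.10618$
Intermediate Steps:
$A{\left(c \right)} = -6$ ($A{\left(c \right)} = -6 + \frac{1}{3} \cdot 0 = -6 + 0 = -6$)
$D{\left(X,v \right)} = -6 + 2 v$ ($D{\left(X,v \right)} = 2 \left(3 \left(-1\right) + v\right) = 2 \left(-3 + v\right) = -6 + 2 v$)
$f = 18$ ($f = \left(-3\right) \left(-6\right) = 18$)
$S{\left(m \right)} = 18 + m \left(-6 + 2 m\right)$ ($S{\left(m \right)} = \left(-6 + 2 m\right) m + 18 = m \left(-6 + 2 m\right) + 18 = 18 + m \left(-6 + 2 m\right)$)
$s{\left(d \right)} = 10 - 2 d$ ($s{\left(d \right)} = 2 \left(5 - d\right) = 10 - 2 d$)
$\frac{s{\left(S{\left(6 \right)} \right)}}{923} = \frac{10 - 2 \left(18 + 2 \cdot 6 \left(-3 + 6\right)\right)}{923} = \left(10 - 2 \left(18 + 2 \cdot 6 \cdot 3\right)\right) \frac{1}{923} = \left(10 - 2 \left(18 + 36\right)\right) \frac{1}{923} = \left(10 - 108\right) \frac{1}{923} = \left(-98\right) \frac{1}{923} = - \frac{98}{923}$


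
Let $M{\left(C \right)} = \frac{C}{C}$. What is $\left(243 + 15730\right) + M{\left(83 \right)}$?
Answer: $15974$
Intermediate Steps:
$M{\left(C \right)} = 1$
$\left(243 + 15730\right) + M{\left(83 \right)} = \left(243 + 15730\right) + 1 = 15973 + 1 = 15974$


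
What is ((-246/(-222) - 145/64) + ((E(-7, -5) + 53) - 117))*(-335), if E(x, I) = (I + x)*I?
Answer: 4091355/2368 ≈ 1727.8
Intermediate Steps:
E(x, I) = I*(I + x)
((-246/(-222) - 145/64) + ((E(-7, -5) + 53) - 117))*(-335) = ((-246/(-222) - 145/64) + ((-5*(-5 - 7) + 53) - 117))*(-335) = ((-246*(-1/222) - 145*1/64) + ((-5*(-12) + 53) - 117))*(-335) = ((41/37 - 145/64) + ((60 + 53) - 117))*(-335) = (-2741/2368 + (113 - 117))*(-335) = (-2741/2368 - 4)*(-335) = -12213/2368*(-335) = 4091355/2368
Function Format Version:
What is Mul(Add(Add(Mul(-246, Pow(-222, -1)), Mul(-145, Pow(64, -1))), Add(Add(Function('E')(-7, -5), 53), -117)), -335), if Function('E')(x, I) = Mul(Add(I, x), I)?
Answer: Rational(4091355, 2368) ≈ 1727.8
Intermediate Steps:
Function('E')(x, I) = Mul(I, Add(I, x))
Mul(Add(Add(Mul(-246, Pow(-222, -1)), Mul(-145, Pow(64, -1))), Add(Add(Function('E')(-7, -5), 53), -117)), -335) = Mul(Add(Add(Mul(-246, Pow(-222, -1)), Mul(-145, Pow(64, -1))), Add(Add(Mul(-5, Add(-5, -7)), 53), -117)), -335) = Mul(Add(Add(Mul(-246, Rational(-1, 222)), Mul(-145, Rational(1, 64))), Add(Add(Mul(-5, -12), 53), -117)), -335) = Mul(Add(Add(Rational(41, 37), Rational(-145, 64)), Add(Add(60, 53), -117)), -335) = Mul(Add(Rational(-2741, 2368), Add(113, -117)), -335) = Mul(Add(Rational(-2741, 2368), -4), -335) = Mul(Rational(-12213, 2368), -335) = Rational(4091355, 2368)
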